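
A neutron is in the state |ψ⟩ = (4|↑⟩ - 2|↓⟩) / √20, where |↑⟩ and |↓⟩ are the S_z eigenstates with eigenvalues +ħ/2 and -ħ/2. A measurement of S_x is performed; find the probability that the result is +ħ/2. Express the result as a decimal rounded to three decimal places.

|+x⟩ = (|↑⟩ + |↓⟩)/√2, so ⟨+x|ψ⟩ = (2) / (√2·√20).
P = |2|² / 40 = 4/40.

0.100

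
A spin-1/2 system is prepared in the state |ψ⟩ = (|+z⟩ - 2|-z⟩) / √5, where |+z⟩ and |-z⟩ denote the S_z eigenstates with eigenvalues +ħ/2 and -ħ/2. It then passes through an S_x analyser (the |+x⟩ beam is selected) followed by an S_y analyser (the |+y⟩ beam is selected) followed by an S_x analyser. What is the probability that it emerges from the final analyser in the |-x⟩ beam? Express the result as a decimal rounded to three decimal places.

First analyser (S_x): P(|+x⟩) = |⟨+x|ψ⟩|² = 1/10.
After stage 1 the state is |+x⟩; P(|+y⟩) = |⟨+y|+x⟩|² = 1/2.
After stage 2 the state is |+y⟩; P(|-x⟩) = |⟨-x|+y⟩|² = 1/2.
Joint probability = 1/10 × 1/2 × 1/2 = 0.025.

0.025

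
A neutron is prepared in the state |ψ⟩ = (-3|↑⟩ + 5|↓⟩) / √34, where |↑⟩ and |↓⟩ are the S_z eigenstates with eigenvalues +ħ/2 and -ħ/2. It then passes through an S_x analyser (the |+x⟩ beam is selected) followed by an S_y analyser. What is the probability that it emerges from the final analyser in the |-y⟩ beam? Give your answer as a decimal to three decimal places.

0.029

First analyser (S_x): P(|+x⟩) = |⟨+x|ψ⟩|² = 4/68.
After stage 1 the state is |+x⟩; P(|-y⟩) = |⟨-y|+x⟩|² = 1/2.
Joint probability = 4/68 × 1/2 = 0.029.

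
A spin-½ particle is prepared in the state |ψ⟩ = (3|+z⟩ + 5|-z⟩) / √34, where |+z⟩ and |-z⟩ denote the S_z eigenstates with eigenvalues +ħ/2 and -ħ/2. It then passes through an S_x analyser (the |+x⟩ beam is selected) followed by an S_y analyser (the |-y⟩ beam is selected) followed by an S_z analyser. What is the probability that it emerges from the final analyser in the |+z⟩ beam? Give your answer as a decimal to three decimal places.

0.235

First analyser (S_x): P(|+x⟩) = |⟨+x|ψ⟩|² = 64/68.
After stage 1 the state is |+x⟩; P(|-y⟩) = |⟨-y|+x⟩|² = 1/2.
After stage 2 the state is |-y⟩; P(|+z⟩) = |⟨+z|-y⟩|² = 1/2.
Joint probability = 64/68 × 1/2 × 1/2 = 0.235.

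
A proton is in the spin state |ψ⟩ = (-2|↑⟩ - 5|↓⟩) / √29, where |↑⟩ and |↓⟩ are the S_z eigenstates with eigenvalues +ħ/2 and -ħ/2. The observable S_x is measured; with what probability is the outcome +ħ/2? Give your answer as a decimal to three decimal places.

|+x⟩ = (|↑⟩ + |↓⟩)/√2, so ⟨+x|ψ⟩ = (-7) / (√2·√29).
P = |-7|² / 58 = 49/58.

0.845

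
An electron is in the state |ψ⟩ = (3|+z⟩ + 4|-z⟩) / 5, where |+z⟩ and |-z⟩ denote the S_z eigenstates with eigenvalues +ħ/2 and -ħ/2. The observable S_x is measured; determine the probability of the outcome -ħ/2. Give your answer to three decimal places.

|-x⟩ = (|+z⟩ - |-z⟩)/√2, so ⟨-x|ψ⟩ = (-1) / (√2·5).
P = |-1|² / 50 = 1/50.

0.020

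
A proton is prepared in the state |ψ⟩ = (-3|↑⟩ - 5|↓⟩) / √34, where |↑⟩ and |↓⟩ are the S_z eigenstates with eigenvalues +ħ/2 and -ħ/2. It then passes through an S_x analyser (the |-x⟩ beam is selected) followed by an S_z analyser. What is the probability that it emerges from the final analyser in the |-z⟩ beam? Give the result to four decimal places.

First analyser (S_x): P(|-x⟩) = |⟨-x|ψ⟩|² = 4/68.
After stage 1 the state is |-x⟩; P(|-z⟩) = |⟨-z|-x⟩|² = 1/2.
Joint probability = 4/68 × 1/2 = 0.0294.

0.0294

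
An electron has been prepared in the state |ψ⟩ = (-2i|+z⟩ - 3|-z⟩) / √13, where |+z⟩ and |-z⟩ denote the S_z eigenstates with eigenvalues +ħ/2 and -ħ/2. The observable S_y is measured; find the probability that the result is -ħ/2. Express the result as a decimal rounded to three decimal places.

0.962

|-y⟩ = (|+z⟩ - i|-z⟩)/√2, so ⟨-y|ψ⟩ = (-5i) / (√2·√13).
P = |-5i|² / 26 = 25/26.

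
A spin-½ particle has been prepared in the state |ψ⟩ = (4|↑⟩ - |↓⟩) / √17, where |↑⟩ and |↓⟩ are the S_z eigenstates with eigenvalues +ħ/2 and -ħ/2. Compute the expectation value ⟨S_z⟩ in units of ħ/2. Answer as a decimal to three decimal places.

⟨σ_z⟩ = |a|² - |b|² divided by |a|²+|b|², with a, b the |↑⟩, |↓⟩ amplitudes.
= (16 - 1)/17 = 15/17.
⟨S_z⟩ = (ħ/2)·⟨σ_z⟩.

0.882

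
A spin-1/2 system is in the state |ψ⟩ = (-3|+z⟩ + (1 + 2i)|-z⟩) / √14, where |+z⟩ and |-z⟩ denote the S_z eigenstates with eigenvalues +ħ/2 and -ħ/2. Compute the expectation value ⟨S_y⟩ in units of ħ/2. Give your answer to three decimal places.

⟨σ_y⟩ = 2 Im(a* b)/(|a|²+|b|²) with a = -3, b = (1 + 2i).
a* b = (-3 - 6i), so ⟨σ_y⟩ = -12/14.
⟨S_y⟩ = (ħ/2)·⟨σ_y⟩.

-0.857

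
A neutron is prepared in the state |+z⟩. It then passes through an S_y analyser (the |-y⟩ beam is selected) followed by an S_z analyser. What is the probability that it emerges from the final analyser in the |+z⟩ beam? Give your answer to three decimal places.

0.250

First analyser (S_y): from |+z⟩, P(|-y⟩) = 1/2.
After stage 1 the state is |-y⟩; P(|+z⟩) = |⟨+z|-y⟩|² = 1/2.
Joint probability = 1/2 × 1/2 = 0.250.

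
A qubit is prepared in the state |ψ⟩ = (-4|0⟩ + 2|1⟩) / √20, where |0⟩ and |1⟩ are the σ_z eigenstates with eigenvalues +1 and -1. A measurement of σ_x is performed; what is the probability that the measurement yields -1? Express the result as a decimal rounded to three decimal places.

|-x⟩ = (|0⟩ - |1⟩)/√2, so ⟨-x|ψ⟩ = (-6) / (√2·√20).
P = |-6|² / 40 = 36/40.

0.900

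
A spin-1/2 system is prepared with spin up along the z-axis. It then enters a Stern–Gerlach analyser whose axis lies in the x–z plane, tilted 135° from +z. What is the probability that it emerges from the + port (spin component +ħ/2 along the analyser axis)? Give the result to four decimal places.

0.1464

For spin-½, the probability of finding spin-up along an axis at angle θ to the initial spin direction is cos²(θ/2); spin-down is sin²(θ/2).
θ = 135°, so P = cos²(67.5°) ≈ 0.1464.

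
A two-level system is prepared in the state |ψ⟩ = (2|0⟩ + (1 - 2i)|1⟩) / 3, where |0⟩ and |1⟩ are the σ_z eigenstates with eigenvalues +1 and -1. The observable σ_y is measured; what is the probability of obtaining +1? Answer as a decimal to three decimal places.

0.056

|+y⟩ = (|0⟩ + i|1⟩)/√2, so ⟨+y|ψ⟩ = (-i) / (√2·3).
P = |-i|² / 18 = 1/18.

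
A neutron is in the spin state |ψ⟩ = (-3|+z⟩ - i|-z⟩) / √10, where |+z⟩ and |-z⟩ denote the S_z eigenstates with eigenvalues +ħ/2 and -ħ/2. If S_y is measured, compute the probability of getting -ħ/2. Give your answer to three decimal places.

0.200

|-y⟩ = (|+z⟩ - i|-z⟩)/√2, so ⟨-y|ψ⟩ = (-2) / (√2·√10).
P = |-2|² / 20 = 4/20.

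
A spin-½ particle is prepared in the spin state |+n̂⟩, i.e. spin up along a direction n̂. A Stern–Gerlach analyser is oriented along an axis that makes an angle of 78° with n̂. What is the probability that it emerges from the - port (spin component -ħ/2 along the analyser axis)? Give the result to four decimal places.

For spin-½, the probability of finding spin-up along an axis at angle θ to the initial spin direction is cos²(θ/2); spin-down is sin²(θ/2).
θ = 78°, so P = sin²(39°) ≈ 0.3960.

0.3960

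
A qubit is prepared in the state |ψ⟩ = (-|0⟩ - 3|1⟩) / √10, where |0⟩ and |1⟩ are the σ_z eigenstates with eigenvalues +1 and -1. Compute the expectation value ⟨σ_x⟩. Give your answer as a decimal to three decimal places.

0.600

⟨σ_x⟩ = 2 Re(a* b)/(|a|²+|b|²) with a = -1, b = -3.
a* b = 3, so ⟨σ_x⟩ = 6/10.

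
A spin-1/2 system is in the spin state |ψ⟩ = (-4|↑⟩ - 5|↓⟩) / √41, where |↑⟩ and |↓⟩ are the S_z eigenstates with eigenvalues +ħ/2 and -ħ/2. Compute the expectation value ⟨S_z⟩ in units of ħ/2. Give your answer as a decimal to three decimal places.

⟨σ_z⟩ = |a|² - |b|² divided by |a|²+|b|², with a, b the |↑⟩, |↓⟩ amplitudes.
= (16 - 25)/41 = -9/41.
⟨S_z⟩ = (ħ/2)·⟨σ_z⟩.

-0.220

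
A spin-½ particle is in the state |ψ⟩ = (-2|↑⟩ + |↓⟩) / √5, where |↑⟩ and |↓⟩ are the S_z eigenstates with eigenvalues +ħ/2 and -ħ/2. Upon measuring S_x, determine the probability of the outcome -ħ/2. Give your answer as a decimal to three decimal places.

|-x⟩ = (|↑⟩ - |↓⟩)/√2, so ⟨-x|ψ⟩ = (-3) / (√2·√5).
P = |-3|² / 10 = 9/10.

0.900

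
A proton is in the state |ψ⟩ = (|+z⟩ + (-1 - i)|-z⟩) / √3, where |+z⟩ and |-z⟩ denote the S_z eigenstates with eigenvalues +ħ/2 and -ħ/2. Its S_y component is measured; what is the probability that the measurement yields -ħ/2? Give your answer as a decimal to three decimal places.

0.833

|-y⟩ = (|+z⟩ - i|-z⟩)/√2, so ⟨-y|ψ⟩ = (2 - i) / (√2·√3).
P = |2 - i|² / 6 = 5/6.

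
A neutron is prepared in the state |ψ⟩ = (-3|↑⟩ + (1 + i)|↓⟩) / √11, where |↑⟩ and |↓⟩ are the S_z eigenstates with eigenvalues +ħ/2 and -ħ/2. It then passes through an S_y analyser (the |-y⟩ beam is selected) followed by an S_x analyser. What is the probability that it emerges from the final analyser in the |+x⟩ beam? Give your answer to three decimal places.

0.386

First analyser (S_y): P(|-y⟩) = |⟨-y|ψ⟩|² = 17/22.
After stage 1 the state is |-y⟩; P(|+x⟩) = |⟨+x|-y⟩|² = 1/2.
Joint probability = 17/22 × 1/2 = 0.386.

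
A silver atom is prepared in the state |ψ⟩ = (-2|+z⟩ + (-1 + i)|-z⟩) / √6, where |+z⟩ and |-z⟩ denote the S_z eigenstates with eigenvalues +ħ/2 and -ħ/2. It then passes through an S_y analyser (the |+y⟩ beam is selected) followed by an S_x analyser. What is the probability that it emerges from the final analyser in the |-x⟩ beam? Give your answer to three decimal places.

First analyser (S_y): P(|+y⟩) = |⟨+y|ψ⟩|² = 2/12.
After stage 1 the state is |+y⟩; P(|-x⟩) = |⟨-x|+y⟩|² = 1/2.
Joint probability = 2/12 × 1/2 = 0.083.

0.083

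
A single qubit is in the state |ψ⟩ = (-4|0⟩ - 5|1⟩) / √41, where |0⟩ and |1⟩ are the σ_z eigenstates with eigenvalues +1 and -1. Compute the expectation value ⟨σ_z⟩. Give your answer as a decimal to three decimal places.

-0.220

⟨σ_z⟩ = |a|² - |b|² divided by |a|²+|b|², with a, b the |0⟩, |1⟩ amplitudes.
= (16 - 25)/41 = -9/41.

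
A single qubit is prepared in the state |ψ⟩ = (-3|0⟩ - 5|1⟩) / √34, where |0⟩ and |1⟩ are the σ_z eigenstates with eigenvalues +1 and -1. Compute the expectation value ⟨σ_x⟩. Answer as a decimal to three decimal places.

0.882

⟨σ_x⟩ = 2 Re(a* b)/(|a|²+|b|²) with a = -3, b = -5.
a* b = 15, so ⟨σ_x⟩ = 30/34.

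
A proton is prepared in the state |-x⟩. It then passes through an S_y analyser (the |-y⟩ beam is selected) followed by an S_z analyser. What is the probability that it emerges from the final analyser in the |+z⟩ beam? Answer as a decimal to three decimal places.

First analyser (S_y): from |-x⟩, P(|-y⟩) = 1/2.
After stage 1 the state is |-y⟩; P(|+z⟩) = |⟨+z|-y⟩|² = 1/2.
Joint probability = 1/2 × 1/2 = 0.250.

0.250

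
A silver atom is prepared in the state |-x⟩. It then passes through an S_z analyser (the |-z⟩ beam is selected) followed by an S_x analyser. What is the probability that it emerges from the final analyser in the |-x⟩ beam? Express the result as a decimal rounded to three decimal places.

0.250

First analyser (S_z): from |-x⟩, P(|-z⟩) = 1/2.
After stage 1 the state is |-z⟩; P(|-x⟩) = |⟨-x|-z⟩|² = 1/2.
Joint probability = 1/2 × 1/2 = 0.250.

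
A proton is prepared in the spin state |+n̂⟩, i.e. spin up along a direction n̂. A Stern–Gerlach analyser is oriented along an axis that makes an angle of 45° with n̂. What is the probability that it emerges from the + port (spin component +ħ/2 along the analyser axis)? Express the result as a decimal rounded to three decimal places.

0.854

For spin-½, the probability of finding spin-up along an axis at angle θ to the initial spin direction is cos²(θ/2); spin-down is sin²(θ/2).
θ = 45°, so P = cos²(22.5°) ≈ 0.854.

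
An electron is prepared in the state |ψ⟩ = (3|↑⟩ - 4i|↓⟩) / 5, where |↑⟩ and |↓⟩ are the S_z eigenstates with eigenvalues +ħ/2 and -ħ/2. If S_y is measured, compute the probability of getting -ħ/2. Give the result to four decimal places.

|-y⟩ = (|↑⟩ - i|↓⟩)/√2, so ⟨-y|ψ⟩ = (7) / (√2·5).
P = |7|² / 50 = 49/50.

0.9800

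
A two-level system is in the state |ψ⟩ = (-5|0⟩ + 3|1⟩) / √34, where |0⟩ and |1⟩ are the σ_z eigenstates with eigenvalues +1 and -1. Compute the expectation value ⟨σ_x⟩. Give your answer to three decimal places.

-0.882

⟨σ_x⟩ = 2 Re(a* b)/(|a|²+|b|²) with a = -5, b = 3.
a* b = -15, so ⟨σ_x⟩ = -30/34.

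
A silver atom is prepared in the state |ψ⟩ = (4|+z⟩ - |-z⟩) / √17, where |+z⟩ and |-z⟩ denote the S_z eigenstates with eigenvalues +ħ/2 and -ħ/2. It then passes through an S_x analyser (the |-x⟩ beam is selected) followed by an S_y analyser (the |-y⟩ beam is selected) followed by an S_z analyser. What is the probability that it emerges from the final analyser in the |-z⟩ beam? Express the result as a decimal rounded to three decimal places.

First analyser (S_x): P(|-x⟩) = |⟨-x|ψ⟩|² = 25/34.
After stage 1 the state is |-x⟩; P(|-y⟩) = |⟨-y|-x⟩|² = 1/2.
After stage 2 the state is |-y⟩; P(|-z⟩) = |⟨-z|-y⟩|² = 1/2.
Joint probability = 25/34 × 1/2 × 1/2 = 0.184.

0.184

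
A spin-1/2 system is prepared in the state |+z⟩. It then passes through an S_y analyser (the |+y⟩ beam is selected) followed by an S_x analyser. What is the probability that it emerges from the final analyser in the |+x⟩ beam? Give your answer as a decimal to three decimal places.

First analyser (S_y): from |+z⟩, P(|+y⟩) = 1/2.
After stage 1 the state is |+y⟩; P(|+x⟩) = |⟨+x|+y⟩|² = 1/2.
Joint probability = 1/2 × 1/2 = 0.250.

0.250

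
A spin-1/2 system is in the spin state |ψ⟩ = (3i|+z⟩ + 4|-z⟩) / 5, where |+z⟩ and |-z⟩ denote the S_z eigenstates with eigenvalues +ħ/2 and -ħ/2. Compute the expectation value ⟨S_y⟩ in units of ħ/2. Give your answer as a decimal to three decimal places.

-0.960

⟨σ_y⟩ = 2 Im(a* b)/(|a|²+|b|²) with a = 3i, b = 4.
a* b = -12i, so ⟨σ_y⟩ = -24/25.
⟨S_y⟩ = (ħ/2)·⟨σ_y⟩.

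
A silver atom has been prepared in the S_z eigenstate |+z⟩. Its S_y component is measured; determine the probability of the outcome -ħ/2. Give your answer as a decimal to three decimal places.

0.500

In the S_z basis, |+z⟩ = |+z⟩ and |-y⟩ = (|+z⟩ - i|-z⟩)/√2.
|⟨-y|+z⟩|² = 1/2.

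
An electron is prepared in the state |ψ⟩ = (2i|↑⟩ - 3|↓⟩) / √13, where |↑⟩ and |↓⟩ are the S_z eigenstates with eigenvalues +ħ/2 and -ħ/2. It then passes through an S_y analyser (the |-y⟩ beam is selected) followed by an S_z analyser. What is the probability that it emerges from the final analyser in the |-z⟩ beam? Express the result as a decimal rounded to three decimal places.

First analyser (S_y): P(|-y⟩) = |⟨-y|ψ⟩|² = 1/26.
After stage 1 the state is |-y⟩; P(|-z⟩) = |⟨-z|-y⟩|² = 1/2.
Joint probability = 1/26 × 1/2 = 0.019.

0.019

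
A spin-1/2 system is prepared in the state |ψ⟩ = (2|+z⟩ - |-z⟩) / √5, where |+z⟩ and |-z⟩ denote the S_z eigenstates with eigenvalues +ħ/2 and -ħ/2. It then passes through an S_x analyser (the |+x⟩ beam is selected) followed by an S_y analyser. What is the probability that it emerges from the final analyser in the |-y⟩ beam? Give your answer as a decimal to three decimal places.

0.050

First analyser (S_x): P(|+x⟩) = |⟨+x|ψ⟩|² = 1/10.
After stage 1 the state is |+x⟩; P(|-y⟩) = |⟨-y|+x⟩|² = 1/2.
Joint probability = 1/10 × 1/2 = 0.050.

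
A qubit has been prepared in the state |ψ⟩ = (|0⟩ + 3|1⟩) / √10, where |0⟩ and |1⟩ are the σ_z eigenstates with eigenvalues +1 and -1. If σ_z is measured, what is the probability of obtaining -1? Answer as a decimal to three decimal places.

0.900

The -1 outcome corresponds to |1⟩. Its amplitude in |ψ⟩ is 3/√10.
P = |3|² / 10 = 9/10.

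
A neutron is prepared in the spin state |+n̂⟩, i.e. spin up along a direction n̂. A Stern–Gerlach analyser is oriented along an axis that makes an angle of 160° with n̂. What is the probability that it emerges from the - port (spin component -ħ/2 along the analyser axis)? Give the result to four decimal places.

0.9698

For spin-½, the probability of finding spin-up along an axis at angle θ to the initial spin direction is cos²(θ/2); spin-down is sin²(θ/2).
θ = 160°, so P = sin²(80°) ≈ 0.9698.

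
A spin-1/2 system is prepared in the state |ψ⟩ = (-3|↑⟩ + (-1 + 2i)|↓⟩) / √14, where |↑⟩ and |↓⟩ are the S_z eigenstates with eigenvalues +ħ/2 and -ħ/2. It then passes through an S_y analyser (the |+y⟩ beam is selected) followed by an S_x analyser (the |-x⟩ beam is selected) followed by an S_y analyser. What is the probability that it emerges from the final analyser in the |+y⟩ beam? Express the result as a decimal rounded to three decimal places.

First analyser (S_y): P(|+y⟩) = |⟨+y|ψ⟩|² = 2/28.
After stage 1 the state is |+y⟩; P(|-x⟩) = |⟨-x|+y⟩|² = 1/2.
After stage 2 the state is |-x⟩; P(|+y⟩) = |⟨+y|-x⟩|² = 1/2.
Joint probability = 2/28 × 1/2 × 1/2 = 0.018.

0.018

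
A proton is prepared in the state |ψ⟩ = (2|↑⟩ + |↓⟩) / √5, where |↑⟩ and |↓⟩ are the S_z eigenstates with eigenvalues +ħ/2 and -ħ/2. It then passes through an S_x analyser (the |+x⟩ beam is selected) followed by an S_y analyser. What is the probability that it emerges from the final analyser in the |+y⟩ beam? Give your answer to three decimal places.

First analyser (S_x): P(|+x⟩) = |⟨+x|ψ⟩|² = 9/10.
After stage 1 the state is |+x⟩; P(|+y⟩) = |⟨+y|+x⟩|² = 1/2.
Joint probability = 9/10 × 1/2 = 0.450.

0.450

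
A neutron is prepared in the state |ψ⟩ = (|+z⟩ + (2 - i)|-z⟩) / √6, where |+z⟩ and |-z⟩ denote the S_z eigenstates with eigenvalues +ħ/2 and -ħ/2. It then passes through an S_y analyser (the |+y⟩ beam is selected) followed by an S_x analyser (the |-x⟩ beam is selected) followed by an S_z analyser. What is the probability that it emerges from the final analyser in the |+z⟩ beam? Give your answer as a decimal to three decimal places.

First analyser (S_y): P(|+y⟩) = |⟨+y|ψ⟩|² = 4/12.
After stage 1 the state is |+y⟩; P(|-x⟩) = |⟨-x|+y⟩|² = 1/2.
After stage 2 the state is |-x⟩; P(|+z⟩) = |⟨+z|-x⟩|² = 1/2.
Joint probability = 4/12 × 1/2 × 1/2 = 0.083.

0.083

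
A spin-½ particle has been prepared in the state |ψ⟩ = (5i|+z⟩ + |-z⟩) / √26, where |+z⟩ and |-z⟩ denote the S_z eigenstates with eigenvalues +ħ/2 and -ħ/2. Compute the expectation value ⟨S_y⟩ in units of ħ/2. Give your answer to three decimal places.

⟨σ_y⟩ = 2 Im(a* b)/(|a|²+|b|²) with a = 5i, b = 1.
a* b = -5i, so ⟨σ_y⟩ = -10/26.
⟨S_y⟩ = (ħ/2)·⟨σ_y⟩.

-0.385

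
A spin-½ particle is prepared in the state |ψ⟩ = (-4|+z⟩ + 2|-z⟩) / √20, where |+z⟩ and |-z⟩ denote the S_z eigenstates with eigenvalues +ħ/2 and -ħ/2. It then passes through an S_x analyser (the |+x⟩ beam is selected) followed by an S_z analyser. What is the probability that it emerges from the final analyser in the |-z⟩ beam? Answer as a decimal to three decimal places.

0.050

First analyser (S_x): P(|+x⟩) = |⟨+x|ψ⟩|² = 4/40.
After stage 1 the state is |+x⟩; P(|-z⟩) = |⟨-z|+x⟩|² = 1/2.
Joint probability = 4/40 × 1/2 = 0.050.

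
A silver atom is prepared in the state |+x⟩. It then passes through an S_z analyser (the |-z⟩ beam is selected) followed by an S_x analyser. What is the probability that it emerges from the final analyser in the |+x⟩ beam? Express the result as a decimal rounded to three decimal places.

First analyser (S_z): from |+x⟩, P(|-z⟩) = 1/2.
After stage 1 the state is |-z⟩; P(|+x⟩) = |⟨+x|-z⟩|² = 1/2.
Joint probability = 1/2 × 1/2 = 0.250.

0.250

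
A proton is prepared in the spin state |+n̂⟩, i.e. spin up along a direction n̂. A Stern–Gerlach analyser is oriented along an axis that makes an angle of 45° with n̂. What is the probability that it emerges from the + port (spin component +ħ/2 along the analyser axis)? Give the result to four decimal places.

0.8536

For spin-½, the probability of finding spin-up along an axis at angle θ to the initial spin direction is cos²(θ/2); spin-down is sin²(θ/2).
θ = 45°, so P = cos²(22.5°) ≈ 0.8536.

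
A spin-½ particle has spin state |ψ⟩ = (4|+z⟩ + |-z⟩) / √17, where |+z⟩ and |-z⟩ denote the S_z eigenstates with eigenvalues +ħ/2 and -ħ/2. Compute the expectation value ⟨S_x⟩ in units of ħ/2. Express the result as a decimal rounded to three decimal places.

0.471

⟨σ_x⟩ = 2 Re(a* b)/(|a|²+|b|²) with a = 4, b = 1.
a* b = 4, so ⟨σ_x⟩ = 8/17.
⟨S_x⟩ = (ħ/2)·⟨σ_x⟩.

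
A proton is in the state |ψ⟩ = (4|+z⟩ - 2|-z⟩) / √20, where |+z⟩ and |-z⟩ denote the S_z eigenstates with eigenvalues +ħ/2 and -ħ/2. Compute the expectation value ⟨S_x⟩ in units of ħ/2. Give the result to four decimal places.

-0.8000

⟨σ_x⟩ = 2 Re(a* b)/(|a|²+|b|²) with a = 4, b = -2.
a* b = -8, so ⟨σ_x⟩ = -16/20.
⟨S_x⟩ = (ħ/2)·⟨σ_x⟩.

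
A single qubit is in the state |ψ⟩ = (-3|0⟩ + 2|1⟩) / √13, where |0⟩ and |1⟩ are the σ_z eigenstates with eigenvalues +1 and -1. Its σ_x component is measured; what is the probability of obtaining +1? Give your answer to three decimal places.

|+x⟩ = (|0⟩ + |1⟩)/√2, so ⟨+x|ψ⟩ = (-1) / (√2·√13).
P = |-1|² / 26 = 1/26.

0.038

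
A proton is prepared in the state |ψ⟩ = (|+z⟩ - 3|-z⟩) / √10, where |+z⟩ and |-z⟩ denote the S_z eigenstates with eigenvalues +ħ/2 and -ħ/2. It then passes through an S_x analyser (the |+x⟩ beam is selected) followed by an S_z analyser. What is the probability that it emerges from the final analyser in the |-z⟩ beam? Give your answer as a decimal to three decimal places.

First analyser (S_x): P(|+x⟩) = |⟨+x|ψ⟩|² = 4/20.
After stage 1 the state is |+x⟩; P(|-z⟩) = |⟨-z|+x⟩|² = 1/2.
Joint probability = 4/20 × 1/2 = 0.100.

0.100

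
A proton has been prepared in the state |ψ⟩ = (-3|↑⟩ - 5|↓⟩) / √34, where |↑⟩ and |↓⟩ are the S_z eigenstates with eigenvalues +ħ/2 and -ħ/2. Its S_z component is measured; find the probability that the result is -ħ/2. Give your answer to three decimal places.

The -ħ/2 outcome corresponds to |↓⟩. Its amplitude in |ψ⟩ is -5/√34.
P = |-5|² / 34 = 25/34.

0.735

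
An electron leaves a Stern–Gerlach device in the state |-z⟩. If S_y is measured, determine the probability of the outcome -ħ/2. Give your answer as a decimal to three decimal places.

0.500

In the S_z basis, |-z⟩ = |↓⟩ and |-y⟩ = (|↑⟩ - i|↓⟩)/√2.
|⟨-y|-z⟩|² = 1/2.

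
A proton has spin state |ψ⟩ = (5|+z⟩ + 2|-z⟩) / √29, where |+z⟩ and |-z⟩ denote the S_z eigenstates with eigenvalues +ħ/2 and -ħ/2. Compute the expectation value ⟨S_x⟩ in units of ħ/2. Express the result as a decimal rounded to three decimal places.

⟨σ_x⟩ = 2 Re(a* b)/(|a|²+|b|²) with a = 5, b = 2.
a* b = 10, so ⟨σ_x⟩ = 20/29.
⟨S_x⟩ = (ħ/2)·⟨σ_x⟩.

0.690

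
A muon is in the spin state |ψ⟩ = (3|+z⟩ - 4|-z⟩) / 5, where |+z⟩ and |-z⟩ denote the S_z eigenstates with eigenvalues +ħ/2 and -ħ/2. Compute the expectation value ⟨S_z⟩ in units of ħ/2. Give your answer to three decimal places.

⟨σ_z⟩ = |a|² - |b|² divided by |a|²+|b|², with a, b the |+z⟩, |-z⟩ amplitudes.
= (9 - 16)/25 = -7/25.
⟨S_z⟩ = (ħ/2)·⟨σ_z⟩.

-0.280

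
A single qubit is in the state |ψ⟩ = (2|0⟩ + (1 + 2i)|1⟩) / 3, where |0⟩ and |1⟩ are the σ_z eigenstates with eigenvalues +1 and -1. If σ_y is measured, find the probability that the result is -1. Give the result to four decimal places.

0.0556

|-y⟩ = (|0⟩ - i|1⟩)/√2, so ⟨-y|ψ⟩ = (i) / (√2·3).
P = |i|² / 18 = 1/18.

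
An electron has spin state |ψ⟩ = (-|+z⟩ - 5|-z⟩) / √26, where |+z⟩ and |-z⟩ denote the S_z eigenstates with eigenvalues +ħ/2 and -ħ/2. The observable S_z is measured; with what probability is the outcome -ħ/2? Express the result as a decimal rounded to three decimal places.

0.962

The -ħ/2 outcome corresponds to |-z⟩. Its amplitude in |ψ⟩ is -5/√26.
P = |-5|² / 26 = 25/26.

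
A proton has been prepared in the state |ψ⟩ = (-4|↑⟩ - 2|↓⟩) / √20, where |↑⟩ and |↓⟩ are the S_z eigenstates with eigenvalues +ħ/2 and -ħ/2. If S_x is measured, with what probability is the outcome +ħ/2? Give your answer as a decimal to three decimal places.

|+x⟩ = (|↑⟩ + |↓⟩)/√2, so ⟨+x|ψ⟩ = (-6) / (√2·√20).
P = |-6|² / 40 = 36/40.

0.900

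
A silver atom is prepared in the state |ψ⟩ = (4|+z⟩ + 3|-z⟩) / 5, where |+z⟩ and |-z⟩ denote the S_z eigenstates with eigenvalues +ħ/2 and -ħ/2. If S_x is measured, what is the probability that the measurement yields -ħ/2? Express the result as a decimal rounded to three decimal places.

0.020

|-x⟩ = (|+z⟩ - |-z⟩)/√2, so ⟨-x|ψ⟩ = (1) / (√2·5).
P = |1|² / 50 = 1/50.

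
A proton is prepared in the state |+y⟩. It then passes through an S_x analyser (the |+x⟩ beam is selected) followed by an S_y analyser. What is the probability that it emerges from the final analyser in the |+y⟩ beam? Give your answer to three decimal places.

0.250

First analyser (S_x): from |+y⟩, P(|+x⟩) = 1/2.
After stage 1 the state is |+x⟩; P(|+y⟩) = |⟨+y|+x⟩|² = 1/2.
Joint probability = 1/2 × 1/2 = 0.250.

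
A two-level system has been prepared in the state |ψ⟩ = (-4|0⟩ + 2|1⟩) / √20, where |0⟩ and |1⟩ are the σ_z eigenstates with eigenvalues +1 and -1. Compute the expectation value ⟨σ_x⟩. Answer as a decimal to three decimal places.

⟨σ_x⟩ = 2 Re(a* b)/(|a|²+|b|²) with a = -4, b = 2.
a* b = -8, so ⟨σ_x⟩ = -16/20.

-0.800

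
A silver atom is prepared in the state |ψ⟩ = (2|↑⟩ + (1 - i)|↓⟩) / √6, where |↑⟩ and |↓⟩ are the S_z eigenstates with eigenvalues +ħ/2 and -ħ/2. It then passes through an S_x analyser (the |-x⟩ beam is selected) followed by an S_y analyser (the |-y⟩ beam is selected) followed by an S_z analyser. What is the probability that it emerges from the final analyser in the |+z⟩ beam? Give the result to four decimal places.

0.0417

First analyser (S_x): P(|-x⟩) = |⟨-x|ψ⟩|² = 2/12.
After stage 1 the state is |-x⟩; P(|-y⟩) = |⟨-y|-x⟩|² = 1/2.
After stage 2 the state is |-y⟩; P(|+z⟩) = |⟨+z|-y⟩|² = 1/2.
Joint probability = 2/12 × 1/2 × 1/2 = 0.0417.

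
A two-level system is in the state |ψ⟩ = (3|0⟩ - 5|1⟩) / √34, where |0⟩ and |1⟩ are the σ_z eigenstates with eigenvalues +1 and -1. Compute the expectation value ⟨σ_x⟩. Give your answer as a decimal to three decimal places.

-0.882

⟨σ_x⟩ = 2 Re(a* b)/(|a|²+|b|²) with a = 3, b = -5.
a* b = -15, so ⟨σ_x⟩ = -30/34.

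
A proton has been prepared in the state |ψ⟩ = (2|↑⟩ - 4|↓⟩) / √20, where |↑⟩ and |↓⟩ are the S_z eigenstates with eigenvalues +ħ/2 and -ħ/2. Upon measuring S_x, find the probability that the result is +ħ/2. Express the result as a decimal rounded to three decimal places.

|+x⟩ = (|↑⟩ + |↓⟩)/√2, so ⟨+x|ψ⟩ = (-2) / (√2·√20).
P = |-2|² / 40 = 4/40.

0.100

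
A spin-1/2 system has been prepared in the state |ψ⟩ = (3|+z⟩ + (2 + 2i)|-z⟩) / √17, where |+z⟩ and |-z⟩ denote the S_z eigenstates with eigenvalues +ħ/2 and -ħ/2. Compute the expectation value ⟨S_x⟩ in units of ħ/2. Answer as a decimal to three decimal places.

0.706

⟨σ_x⟩ = 2 Re(a* b)/(|a|²+|b|²) with a = 3, b = (2 + 2i).
a* b = (6 + 6i), so ⟨σ_x⟩ = 12/17.
⟨S_x⟩ = (ħ/2)·⟨σ_x⟩.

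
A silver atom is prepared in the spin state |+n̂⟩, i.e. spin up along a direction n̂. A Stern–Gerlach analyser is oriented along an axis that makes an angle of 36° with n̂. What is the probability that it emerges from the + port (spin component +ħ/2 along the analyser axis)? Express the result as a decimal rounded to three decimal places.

For spin-½, the probability of finding spin-up along an axis at angle θ to the initial spin direction is cos²(θ/2); spin-down is sin²(θ/2).
θ = 36°, so P = cos²(18°) ≈ 0.905.

0.905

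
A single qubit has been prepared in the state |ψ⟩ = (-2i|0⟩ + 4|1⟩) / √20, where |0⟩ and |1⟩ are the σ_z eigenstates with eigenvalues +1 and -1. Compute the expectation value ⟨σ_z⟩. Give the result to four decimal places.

-0.6000

⟨σ_z⟩ = |a|² - |b|² divided by |a|²+|b|², with a, b the |0⟩, |1⟩ amplitudes.
= (4 - 16)/20 = -12/20.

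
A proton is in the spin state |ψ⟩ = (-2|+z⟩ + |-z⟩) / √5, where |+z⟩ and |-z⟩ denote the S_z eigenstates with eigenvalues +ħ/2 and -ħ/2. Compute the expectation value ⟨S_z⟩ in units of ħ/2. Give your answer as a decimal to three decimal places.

0.600

⟨σ_z⟩ = |a|² - |b|² divided by |a|²+|b|², with a, b the |+z⟩, |-z⟩ amplitudes.
= (4 - 1)/5 = 3/5.
⟨S_z⟩ = (ħ/2)·⟨σ_z⟩.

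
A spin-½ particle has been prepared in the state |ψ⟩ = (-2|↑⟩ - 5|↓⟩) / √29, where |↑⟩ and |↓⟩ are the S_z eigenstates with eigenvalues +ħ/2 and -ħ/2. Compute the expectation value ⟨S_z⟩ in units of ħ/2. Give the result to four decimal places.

⟨σ_z⟩ = |a|² - |b|² divided by |a|²+|b|², with a, b the |↑⟩, |↓⟩ amplitudes.
= (4 - 25)/29 = -21/29.
⟨S_z⟩ = (ħ/2)·⟨σ_z⟩.

-0.7241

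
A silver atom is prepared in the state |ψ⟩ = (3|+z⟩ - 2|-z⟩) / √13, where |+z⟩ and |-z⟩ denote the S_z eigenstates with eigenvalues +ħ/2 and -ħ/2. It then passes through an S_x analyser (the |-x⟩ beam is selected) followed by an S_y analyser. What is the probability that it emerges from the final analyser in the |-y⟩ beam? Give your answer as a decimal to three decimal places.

First analyser (S_x): P(|-x⟩) = |⟨-x|ψ⟩|² = 25/26.
After stage 1 the state is |-x⟩; P(|-y⟩) = |⟨-y|-x⟩|² = 1/2.
Joint probability = 25/26 × 1/2 = 0.481.

0.481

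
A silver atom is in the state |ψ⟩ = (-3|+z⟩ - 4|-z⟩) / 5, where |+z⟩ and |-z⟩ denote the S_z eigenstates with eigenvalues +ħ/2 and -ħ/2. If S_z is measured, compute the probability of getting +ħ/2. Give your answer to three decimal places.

The +ħ/2 outcome corresponds to |+z⟩. Its amplitude in |ψ⟩ is -3/5.
P = |-3|² / 25 = 9/25.

0.360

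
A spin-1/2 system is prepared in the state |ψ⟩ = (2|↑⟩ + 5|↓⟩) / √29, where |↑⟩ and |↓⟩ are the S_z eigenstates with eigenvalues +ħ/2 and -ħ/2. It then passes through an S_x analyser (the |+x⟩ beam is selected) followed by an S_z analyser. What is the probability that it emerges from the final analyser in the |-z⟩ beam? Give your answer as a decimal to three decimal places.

0.422

First analyser (S_x): P(|+x⟩) = |⟨+x|ψ⟩|² = 49/58.
After stage 1 the state is |+x⟩; P(|-z⟩) = |⟨-z|+x⟩|² = 1/2.
Joint probability = 49/58 × 1/2 = 0.422.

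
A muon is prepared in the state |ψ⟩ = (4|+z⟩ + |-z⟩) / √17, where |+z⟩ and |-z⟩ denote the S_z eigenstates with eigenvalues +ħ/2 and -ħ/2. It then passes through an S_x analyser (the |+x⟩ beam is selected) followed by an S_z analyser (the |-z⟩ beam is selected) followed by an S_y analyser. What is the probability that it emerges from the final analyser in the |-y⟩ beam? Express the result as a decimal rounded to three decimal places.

First analyser (S_x): P(|+x⟩) = |⟨+x|ψ⟩|² = 25/34.
After stage 1 the state is |+x⟩; P(|-z⟩) = |⟨-z|+x⟩|² = 1/2.
After stage 2 the state is |-z⟩; P(|-y⟩) = |⟨-y|-z⟩|² = 1/2.
Joint probability = 25/34 × 1/2 × 1/2 = 0.184.

0.184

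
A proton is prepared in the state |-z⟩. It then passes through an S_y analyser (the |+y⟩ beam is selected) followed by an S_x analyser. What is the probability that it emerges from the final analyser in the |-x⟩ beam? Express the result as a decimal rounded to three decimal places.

First analyser (S_y): from |-z⟩, P(|+y⟩) = 1/2.
After stage 1 the state is |+y⟩; P(|-x⟩) = |⟨-x|+y⟩|² = 1/2.
Joint probability = 1/2 × 1/2 = 0.250.

0.250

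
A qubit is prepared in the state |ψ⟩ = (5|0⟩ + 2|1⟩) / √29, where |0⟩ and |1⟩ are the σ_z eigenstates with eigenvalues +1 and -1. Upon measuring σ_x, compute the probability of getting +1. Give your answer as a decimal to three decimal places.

0.845

|+x⟩ = (|0⟩ + |1⟩)/√2, so ⟨+x|ψ⟩ = (7) / (√2·√29).
P = |7|² / 58 = 49/58.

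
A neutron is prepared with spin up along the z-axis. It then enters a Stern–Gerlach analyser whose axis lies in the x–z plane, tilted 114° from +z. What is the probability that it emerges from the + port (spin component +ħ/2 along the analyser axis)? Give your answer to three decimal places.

For spin-½, the probability of finding spin-up along an axis at angle θ to the initial spin direction is cos²(θ/2); spin-down is sin²(θ/2).
θ = 114°, so P = cos²(57°) ≈ 0.297.

0.297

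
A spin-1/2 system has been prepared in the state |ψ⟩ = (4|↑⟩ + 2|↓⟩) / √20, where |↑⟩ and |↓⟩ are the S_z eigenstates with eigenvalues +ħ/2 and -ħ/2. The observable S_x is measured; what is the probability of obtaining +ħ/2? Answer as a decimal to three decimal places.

0.900

|+x⟩ = (|↑⟩ + |↓⟩)/√2, so ⟨+x|ψ⟩ = (6) / (√2·√20).
P = |6|² / 40 = 36/40.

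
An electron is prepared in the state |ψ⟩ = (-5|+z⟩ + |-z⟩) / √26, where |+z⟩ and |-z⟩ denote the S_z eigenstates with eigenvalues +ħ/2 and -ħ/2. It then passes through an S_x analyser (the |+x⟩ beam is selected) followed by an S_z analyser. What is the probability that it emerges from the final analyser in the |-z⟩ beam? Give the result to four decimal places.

0.1538

First analyser (S_x): P(|+x⟩) = |⟨+x|ψ⟩|² = 16/52.
After stage 1 the state is |+x⟩; P(|-z⟩) = |⟨-z|+x⟩|² = 1/2.
Joint probability = 16/52 × 1/2 = 0.1538.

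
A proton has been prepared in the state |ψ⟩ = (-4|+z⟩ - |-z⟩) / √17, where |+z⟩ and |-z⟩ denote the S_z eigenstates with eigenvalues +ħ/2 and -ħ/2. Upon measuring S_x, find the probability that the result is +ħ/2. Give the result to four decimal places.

0.7353

|+x⟩ = (|+z⟩ + |-z⟩)/√2, so ⟨+x|ψ⟩ = (-5) / (√2·√17).
P = |-5|² / 34 = 25/34.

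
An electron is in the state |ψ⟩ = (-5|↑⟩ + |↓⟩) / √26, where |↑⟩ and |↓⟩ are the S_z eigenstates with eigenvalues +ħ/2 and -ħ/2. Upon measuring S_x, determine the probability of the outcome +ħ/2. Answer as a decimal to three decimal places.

|+x⟩ = (|↑⟩ + |↓⟩)/√2, so ⟨+x|ψ⟩ = (-4) / (√2·√26).
P = |-4|² / 52 = 16/52.

0.308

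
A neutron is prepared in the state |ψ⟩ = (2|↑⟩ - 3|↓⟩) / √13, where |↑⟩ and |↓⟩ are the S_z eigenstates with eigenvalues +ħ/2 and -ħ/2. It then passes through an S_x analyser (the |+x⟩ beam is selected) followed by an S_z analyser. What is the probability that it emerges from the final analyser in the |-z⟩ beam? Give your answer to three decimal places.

0.019

First analyser (S_x): P(|+x⟩) = |⟨+x|ψ⟩|² = 1/26.
After stage 1 the state is |+x⟩; P(|-z⟩) = |⟨-z|+x⟩|² = 1/2.
Joint probability = 1/26 × 1/2 = 0.019.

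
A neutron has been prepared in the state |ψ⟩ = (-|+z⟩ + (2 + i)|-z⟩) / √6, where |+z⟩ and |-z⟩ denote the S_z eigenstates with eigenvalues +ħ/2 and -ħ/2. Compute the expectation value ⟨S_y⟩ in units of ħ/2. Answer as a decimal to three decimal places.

⟨σ_y⟩ = 2 Im(a* b)/(|a|²+|b|²) with a = -1, b = (2 + i).
a* b = (-2 - i), so ⟨σ_y⟩ = -2/6.
⟨S_y⟩ = (ħ/2)·⟨σ_y⟩.

-0.333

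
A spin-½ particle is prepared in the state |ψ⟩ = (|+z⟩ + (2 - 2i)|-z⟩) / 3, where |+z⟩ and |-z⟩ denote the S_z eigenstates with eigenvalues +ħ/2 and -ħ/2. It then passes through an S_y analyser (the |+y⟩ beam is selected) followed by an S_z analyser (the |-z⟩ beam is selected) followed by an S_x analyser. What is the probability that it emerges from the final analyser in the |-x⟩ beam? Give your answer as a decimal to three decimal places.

First analyser (S_y): P(|+y⟩) = |⟨+y|ψ⟩|² = 5/18.
After stage 1 the state is |+y⟩; P(|-z⟩) = |⟨-z|+y⟩|² = 1/2.
After stage 2 the state is |-z⟩; P(|-x⟩) = |⟨-x|-z⟩|² = 1/2.
Joint probability = 5/18 × 1/2 × 1/2 = 0.069.

0.069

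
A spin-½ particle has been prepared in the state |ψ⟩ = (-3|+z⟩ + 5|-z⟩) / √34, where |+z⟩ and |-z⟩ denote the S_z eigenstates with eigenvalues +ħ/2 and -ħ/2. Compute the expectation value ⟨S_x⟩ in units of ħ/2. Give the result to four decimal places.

⟨σ_x⟩ = 2 Re(a* b)/(|a|²+|b|²) with a = -3, b = 5.
a* b = -15, so ⟨σ_x⟩ = -30/34.
⟨S_x⟩ = (ħ/2)·⟨σ_x⟩.

-0.8824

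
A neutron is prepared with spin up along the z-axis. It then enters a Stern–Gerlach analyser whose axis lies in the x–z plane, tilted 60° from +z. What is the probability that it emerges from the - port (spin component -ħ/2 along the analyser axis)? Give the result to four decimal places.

0.2500

For spin-½, the probability of finding spin-up along an axis at angle θ to the initial spin direction is cos²(θ/2); spin-down is sin²(θ/2).
θ = 60°, so P = sin²(30°) ≈ 0.2500.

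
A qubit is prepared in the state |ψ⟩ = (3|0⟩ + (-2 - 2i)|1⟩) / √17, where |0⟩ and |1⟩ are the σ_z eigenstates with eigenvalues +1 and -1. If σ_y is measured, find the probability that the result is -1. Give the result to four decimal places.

0.8529

|-y⟩ = (|0⟩ - i|1⟩)/√2, so ⟨-y|ψ⟩ = (5 - 2i) / (√2·√17).
P = |5 - 2i|² / 34 = 29/34.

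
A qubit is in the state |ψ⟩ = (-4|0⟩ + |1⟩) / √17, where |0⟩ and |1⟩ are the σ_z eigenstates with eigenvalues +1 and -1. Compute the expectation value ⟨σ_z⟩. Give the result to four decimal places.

0.8824

⟨σ_z⟩ = |a|² - |b|² divided by |a|²+|b|², with a, b the |0⟩, |1⟩ amplitudes.
= (16 - 1)/17 = 15/17.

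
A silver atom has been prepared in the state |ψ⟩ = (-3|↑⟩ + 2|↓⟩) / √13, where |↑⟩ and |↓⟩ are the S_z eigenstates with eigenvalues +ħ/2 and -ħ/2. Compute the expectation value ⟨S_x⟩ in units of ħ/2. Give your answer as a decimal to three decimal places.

-0.923

⟨σ_x⟩ = 2 Re(a* b)/(|a|²+|b|²) with a = -3, b = 2.
a* b = -6, so ⟨σ_x⟩ = -12/13.
⟨S_x⟩ = (ħ/2)·⟨σ_x⟩.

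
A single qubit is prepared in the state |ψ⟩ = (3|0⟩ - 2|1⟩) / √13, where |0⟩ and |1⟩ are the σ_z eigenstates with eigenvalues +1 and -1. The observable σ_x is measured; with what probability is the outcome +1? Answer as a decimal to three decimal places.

0.038

|+x⟩ = (|0⟩ + |1⟩)/√2, so ⟨+x|ψ⟩ = (1) / (√2·√13).
P = |1|² / 26 = 1/26.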